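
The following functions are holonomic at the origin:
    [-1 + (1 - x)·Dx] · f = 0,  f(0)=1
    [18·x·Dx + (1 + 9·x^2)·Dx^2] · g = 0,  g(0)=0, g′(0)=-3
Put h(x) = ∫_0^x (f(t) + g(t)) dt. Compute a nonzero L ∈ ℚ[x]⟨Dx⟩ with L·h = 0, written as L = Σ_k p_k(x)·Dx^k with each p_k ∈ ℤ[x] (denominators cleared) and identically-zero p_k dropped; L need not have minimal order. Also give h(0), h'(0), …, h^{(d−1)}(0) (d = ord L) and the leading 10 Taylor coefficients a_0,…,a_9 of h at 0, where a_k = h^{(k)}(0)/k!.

L = (-18 + 72·x + 486·x^2)·Dx^2 + (12 - 18·x - 180·x^2 + 486·x^3)·Dx^3 + (-1 - 8·x - 72·x^3 + 81·x^4)·Dx^4  (order 4).
h: a_k = 0, 1, -1, 1/3, 5/2, 1/5, -119/15, 1/7, 1097/28, 1/9, …
ICs: h(0) = 0, h′(0) = 1, h′′(0) = -2, h′′′(0) = 2.

f: a_k = 1, 1, 1, 1, 1, 1, 1, 1, 1, 1, …
g: a_k = 0, -3, 0, 9, 0, -243/5, 0, 2187/7, 0, -2187, …
h₀=f+g: left-lcm gives L₀, ord ≤ 3.
∫: right-multiply L₀ by Dx.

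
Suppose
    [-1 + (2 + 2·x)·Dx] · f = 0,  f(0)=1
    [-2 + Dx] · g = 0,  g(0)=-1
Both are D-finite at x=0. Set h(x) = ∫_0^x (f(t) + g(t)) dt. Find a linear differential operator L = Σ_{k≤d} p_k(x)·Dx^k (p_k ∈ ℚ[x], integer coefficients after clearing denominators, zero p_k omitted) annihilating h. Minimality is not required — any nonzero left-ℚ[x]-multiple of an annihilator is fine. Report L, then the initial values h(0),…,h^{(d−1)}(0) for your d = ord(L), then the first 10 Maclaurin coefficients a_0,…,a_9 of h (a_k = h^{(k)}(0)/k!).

f: a_k = 1, 1/2, -1/8, 1/16, -5/128, 7/256, -21/1024, 33/2048, -429/32768, 715/65536, …
g: a_k = -1, -2, -2, -4/3, -2/3, -4/15, -4/45, -8/315, -2/315, -4/2835, …
f+g: L₀ = lclm(L_f,L_g), ord ≤ 1+1.
h=∫h₀ ⇒ L = L₀·Dx.
L = (10 + 8·x)·Dx + (-17 - 32·x - 16·x^2)·Dx^2 + (6 + 14·x + 8·x^2)·Dx^3  (order 3).
h: a_k = 0, 0, -3/4, -17/24, -61/192, -271/1920, -919/23040, -5041/322560, -5989/5160960, -200671/92897280, …
ICs: h(0) = 0, h′(0) = 0, h′′(0) = -3/2.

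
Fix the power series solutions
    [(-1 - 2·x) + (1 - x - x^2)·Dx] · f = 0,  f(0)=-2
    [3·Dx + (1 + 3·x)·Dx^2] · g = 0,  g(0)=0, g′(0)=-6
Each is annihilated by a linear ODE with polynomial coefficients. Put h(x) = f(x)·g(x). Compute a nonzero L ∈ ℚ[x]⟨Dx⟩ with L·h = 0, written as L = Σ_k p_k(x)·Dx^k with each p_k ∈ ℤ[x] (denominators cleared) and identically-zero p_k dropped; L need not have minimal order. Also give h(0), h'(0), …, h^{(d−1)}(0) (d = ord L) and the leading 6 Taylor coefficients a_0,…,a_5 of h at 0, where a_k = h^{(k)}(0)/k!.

L = (5 + 12·x) + (-1 + 13·x + 15·x^2)·Dx + (-1 - 2·x + 4·x^2 + 3·x^3)·Dx^2  (order 2).
h: a_k = 0, 12, -6, 42, -45, 957/5, …
ICs: h(0) = 0, h′(0) = 12.

f: a_k = -2, -2, -4, -6, -10, -16, …
g: a_k = 0, -6, 9, -18, 81/2, -486/5, …
L₀ := L_f ⊗_s L_g (sym. prod.), ord ≤ 2.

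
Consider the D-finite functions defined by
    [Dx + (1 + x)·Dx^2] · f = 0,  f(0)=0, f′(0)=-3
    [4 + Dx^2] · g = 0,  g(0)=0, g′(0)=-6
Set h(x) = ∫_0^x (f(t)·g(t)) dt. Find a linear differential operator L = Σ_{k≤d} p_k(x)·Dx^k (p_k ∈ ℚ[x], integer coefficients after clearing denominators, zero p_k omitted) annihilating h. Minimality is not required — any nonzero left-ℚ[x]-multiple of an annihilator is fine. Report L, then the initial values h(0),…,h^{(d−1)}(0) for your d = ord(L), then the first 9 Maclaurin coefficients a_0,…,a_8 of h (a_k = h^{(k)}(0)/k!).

L = (168 + 864·x + 1456·x^2 + 1024·x^3 + 256·x^4)·Dx + (112 + 368·x + 384·x^2 + 128·x^3)·Dx^2 + (102 + 464·x + 744·x^2 + 512·x^3 + 128·x^4)·Dx^3 + (28 + 92·x + 96·x^2 + 32·x^3)·Dx^4 + (15 + 62·x + 95·x^2 + 64·x^3 + 16·x^4)·Dx^5  (order 5).
h: a_k = 0, 0, 0, 6, -9/4, -6/5, 1/4, 2/7, -3/20, …
ICs: h(0) = 0, h′(0) = 0, h′′(0) = 0, h′′′(0) = 36, h′′′′(0) = -54.

f: a_k = 0, -3, 3/2, -1, 3/4, -3/5, 1/2, -3/7, 3/8, …
g: a_k = 0, -6, 0, 4, 0, -4/5, 0, 8/105, 0, …
Product ⇒ symmetric product L₀, ord ≤ 4.
h=∫₀ˣh₀: take L = L₀·Dx.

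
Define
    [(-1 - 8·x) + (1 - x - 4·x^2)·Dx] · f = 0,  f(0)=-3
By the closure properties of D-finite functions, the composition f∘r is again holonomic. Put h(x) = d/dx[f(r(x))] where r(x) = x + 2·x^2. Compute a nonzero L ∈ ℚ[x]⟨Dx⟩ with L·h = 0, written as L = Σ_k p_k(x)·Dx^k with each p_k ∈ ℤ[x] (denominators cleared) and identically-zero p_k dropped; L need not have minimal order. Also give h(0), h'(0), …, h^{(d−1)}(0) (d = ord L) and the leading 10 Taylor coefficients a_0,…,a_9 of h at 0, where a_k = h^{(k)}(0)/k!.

L = (14 + 20·x + 120·x^2 + 320·x^3 + 320·x^4) + (-1 - 3·x + 10·x^2 + 40·x^3 + 80·x^4 + 64·x^5)·Dx  (order 1).
h: a_k = -3, -42, -261, -1236, -6075, -28782, -128961, -572712, -2504871, -10793730, …
ICs: h(0) = -3.

f: a_k = -3, -3, -15, -27, -87, -195, -543, -1323, -3495, -8787, …
Change of var in L_f (x↦r) gives L₀.
Derive L from L₀ (diff closure).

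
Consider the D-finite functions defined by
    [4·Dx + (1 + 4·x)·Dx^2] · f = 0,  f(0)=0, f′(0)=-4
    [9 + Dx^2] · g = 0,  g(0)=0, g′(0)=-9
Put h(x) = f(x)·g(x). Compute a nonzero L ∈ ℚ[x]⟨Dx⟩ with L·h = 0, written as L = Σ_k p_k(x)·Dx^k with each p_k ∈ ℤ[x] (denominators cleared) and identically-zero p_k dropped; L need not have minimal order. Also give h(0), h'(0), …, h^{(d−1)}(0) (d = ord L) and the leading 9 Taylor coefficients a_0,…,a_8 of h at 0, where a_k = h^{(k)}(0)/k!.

L = (-2043 - 1296·x + 44064·x^2 + 186624·x^3 + 186624·x^4) + (72 + 5472·x + 31104·x^2 + 41472·x^3)·Dx + (-182 + 864·x + 12096·x^2 + 41472·x^3 + 41472·x^4)·Dx^2 + (8 + 608·x + 3456·x^2 + 4608·x^3)·Dx^3 + (5 + 112·x + 800·x^2 + 2304·x^3 + 2304·x^4)·Dx^4  (order 4).
h: a_k = 0, 0, 36, -72, 138, -468, 3159/2, -26643/5, 2579463/140, …
ICs: h(0) = 0, h′(0) = 0, h′′(0) = 72, h′′′(0) = -432.

f: a_k = 0, -4, 8, -64/3, 64, -1024/5, 2048/3, -16384/7, 8192, …
g: a_k = 0, -9, 0, 27/2, 0, -243/40, 0, 729/560, 0, …
Product ⇒ symmetric product L₀, ord ≤ 4.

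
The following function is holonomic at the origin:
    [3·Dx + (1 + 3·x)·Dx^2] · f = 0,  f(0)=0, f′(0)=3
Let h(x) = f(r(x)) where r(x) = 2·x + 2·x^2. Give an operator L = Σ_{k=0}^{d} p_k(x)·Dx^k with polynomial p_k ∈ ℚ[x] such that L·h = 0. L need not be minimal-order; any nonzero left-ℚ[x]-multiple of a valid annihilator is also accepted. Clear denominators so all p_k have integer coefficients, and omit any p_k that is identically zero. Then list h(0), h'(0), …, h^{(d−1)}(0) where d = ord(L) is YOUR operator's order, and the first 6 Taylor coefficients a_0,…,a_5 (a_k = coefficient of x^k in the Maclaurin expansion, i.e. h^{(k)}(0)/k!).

f: a_k = 0, 3, -9/2, 9, -81/4, 243/5, …
Change of var in L_f (x↦r) gives L₀.
L = (4 + 12·x + 12·x^2)·Dx + (1 + 8·x + 18·x^2 + 12·x^3)·Dx^2  (order 2).
h: a_k = 0, 6, -12, 36, -126, 2376/5, …
ICs: h(0) = 0, h′(0) = 6.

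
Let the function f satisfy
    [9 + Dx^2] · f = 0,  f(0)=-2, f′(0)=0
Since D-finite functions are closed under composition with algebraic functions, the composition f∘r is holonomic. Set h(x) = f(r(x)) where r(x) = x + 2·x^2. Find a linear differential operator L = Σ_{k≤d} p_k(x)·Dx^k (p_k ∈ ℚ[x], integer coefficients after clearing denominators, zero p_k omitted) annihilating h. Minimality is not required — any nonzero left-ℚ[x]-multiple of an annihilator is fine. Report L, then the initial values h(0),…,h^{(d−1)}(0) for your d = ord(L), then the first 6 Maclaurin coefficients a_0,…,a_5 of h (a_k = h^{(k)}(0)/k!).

f: a_k = -2, 0, 9, 0, -27/4, 0, …
Change of var in L_f (x↦r) gives L₀.
L = (9 + 108·x + 432·x^2 + 576·x^3) - 4·Dx + (1 + 4·x)·Dx^2  (order 2).
h: a_k = -2, 0, 9, 36, 117/4, -54, …
ICs: h(0) = -2, h′(0) = 0.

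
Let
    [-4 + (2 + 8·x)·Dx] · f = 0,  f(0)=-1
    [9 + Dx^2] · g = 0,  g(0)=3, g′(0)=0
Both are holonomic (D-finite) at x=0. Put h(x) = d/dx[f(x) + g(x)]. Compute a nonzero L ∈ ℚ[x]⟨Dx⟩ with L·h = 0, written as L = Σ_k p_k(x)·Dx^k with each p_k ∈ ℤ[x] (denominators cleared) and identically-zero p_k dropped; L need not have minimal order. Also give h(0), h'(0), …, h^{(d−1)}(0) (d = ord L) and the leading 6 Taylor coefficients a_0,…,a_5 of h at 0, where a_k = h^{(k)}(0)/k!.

f: a_k = -1, -2, 2, -4, 10, -28, …
g: a_k = 3, 0, -27/2, 0, 81/8, 0, …
f+g: L₀ = lclm(L_f,L_g), ord ≤ 1+2.
Derive L from L₀ (diff closure).
L = (-414 - 432·x - 864·x^2) + (-63 - 468·x - 1296·x^2 - 1728·x^3)·Dx + (-46 - 48·x - 96·x^2)·Dx^2 + (-7 - 52·x - 144·x^2 - 192·x^3)·Dx^3  (order 3).
h: a_k = -2, -23, -12, 161/2, -140, 19431/40, …
ICs: h(0) = -2, h′(0) = -23, h′′(0) = -24.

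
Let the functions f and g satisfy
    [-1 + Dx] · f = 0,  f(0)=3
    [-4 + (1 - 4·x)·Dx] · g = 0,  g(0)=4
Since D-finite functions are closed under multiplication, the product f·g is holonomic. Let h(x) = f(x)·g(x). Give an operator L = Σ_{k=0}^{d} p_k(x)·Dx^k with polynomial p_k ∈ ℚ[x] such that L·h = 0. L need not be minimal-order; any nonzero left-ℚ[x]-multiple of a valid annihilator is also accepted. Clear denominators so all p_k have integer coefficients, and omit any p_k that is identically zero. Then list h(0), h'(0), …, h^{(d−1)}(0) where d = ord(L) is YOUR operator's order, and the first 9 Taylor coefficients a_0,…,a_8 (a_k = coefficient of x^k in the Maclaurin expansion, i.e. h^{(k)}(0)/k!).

L = (5 - 4·x) + (-1 + 4·x)·Dx  (order 1).
h: a_k = 12, 60, 246, 986, 7889/2, 157781/10, 757349/12, 106028861/420, 3392923553/3360, …
ICs: h(0) = 12.

f: a_k = 3, 3, 3/2, 1/2, 1/8, 1/40, 1/240, 1/1680, 1/13440, …
g: a_k = 4, 16, 64, 256, 1024, 4096, 16384, 65536, 262144, …
h₀=f·g: eliminate ⇒ L₀, order ≤ 1·1.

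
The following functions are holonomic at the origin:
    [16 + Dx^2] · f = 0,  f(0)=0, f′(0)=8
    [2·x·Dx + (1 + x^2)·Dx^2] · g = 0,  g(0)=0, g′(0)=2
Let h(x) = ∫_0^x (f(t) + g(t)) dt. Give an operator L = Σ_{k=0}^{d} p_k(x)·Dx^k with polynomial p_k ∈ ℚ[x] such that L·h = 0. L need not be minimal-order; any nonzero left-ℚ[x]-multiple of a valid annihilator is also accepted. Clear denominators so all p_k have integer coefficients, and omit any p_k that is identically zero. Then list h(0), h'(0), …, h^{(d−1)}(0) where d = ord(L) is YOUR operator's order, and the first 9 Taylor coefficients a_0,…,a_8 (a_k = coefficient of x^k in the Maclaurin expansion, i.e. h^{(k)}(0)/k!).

L = (64·x + 704·x^3 + 256·x^5)·Dx^2 + (112 + 416·x^2 + 432·x^4 + 128·x^6)·Dx^3 + (4·x + 44·x^3 + 16·x^5)·Dx^4 + (7 + 26·x^2 + 27·x^4 + 8·x^6)·Dx^5  (order 5).
h: a_k = 0, 0, 5, 0, -11/2, 0, 131/45, 0, -1069/1260, …
ICs: h(0) = 0, h′(0) = 0, h′′(0) = 10, h′′′(0) = 0, h′′′′(0) = -132.

f: a_k = 0, 8, 0, -64/3, 0, 256/15, 0, -2048/315, 0, …
g: a_k = 0, 2, 0, -2/3, 0, 2/5, 0, -2/7, 0, …
h₀=f+g: left-lcm gives L₀, ord ≤ 4.
Integrate: L := L₀·Dx.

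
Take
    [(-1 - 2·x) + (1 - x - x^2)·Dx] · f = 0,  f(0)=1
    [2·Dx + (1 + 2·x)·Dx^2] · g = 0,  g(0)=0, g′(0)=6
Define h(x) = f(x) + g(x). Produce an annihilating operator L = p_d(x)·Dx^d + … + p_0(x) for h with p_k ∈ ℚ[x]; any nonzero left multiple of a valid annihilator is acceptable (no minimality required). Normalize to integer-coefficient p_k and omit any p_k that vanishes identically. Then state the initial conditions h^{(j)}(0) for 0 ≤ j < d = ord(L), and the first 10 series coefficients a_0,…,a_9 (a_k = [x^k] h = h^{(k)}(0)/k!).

L = (34 + 92·x + 116·x^2 + 48·x^3 + 24·x^4)·Dx + (5 + 60·x + 170·x^2 + 180·x^3 + 100·x^4 + 40·x^5)·Dx^2 + (-3 - 11·x - 5·x^2 + 20·x^3 + 30·x^4 + 24·x^5 + 8·x^6)·Dx^3  (order 3).
h: a_k = 1, 7, -4, 11, -7, 136/5, -19, 531/7, -62, 677/3, …
ICs: h(0) = 1, h′(0) = 7, h′′(0) = -8.

f: a_k = 1, 1, 2, 3, 5, 8, 13, 21, 34, 55, …
g: a_k = 0, 6, -6, 8, -12, 96/5, -32, 384/7, -96, 512/3, …
L₀ := lclm(L_f,L_g); ord L₀ ≤ 1+2.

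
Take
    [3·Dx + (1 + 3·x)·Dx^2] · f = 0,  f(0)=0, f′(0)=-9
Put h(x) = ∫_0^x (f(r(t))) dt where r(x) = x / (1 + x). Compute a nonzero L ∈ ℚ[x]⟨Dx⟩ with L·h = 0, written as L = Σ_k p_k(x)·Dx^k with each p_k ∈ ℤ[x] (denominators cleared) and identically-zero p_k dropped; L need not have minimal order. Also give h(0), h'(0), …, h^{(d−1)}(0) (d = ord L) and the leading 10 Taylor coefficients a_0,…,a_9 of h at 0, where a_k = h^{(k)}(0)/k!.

L = (5 + 8·x)·Dx^2 + (1 + 5·x + 4·x^2)·Dx^3  (order 3).
h: a_k = 0, 0, -9/2, 15/2, -63/4, 153/4, -1023/10, 585/2, -49149/56, 21845/8, …
ICs: h(0) = 0, h′(0) = 0, h′′(0) = -9.

f: a_k = 0, -9, 27/2, -27, 243/4, -729/5, 729/2, -6561/7, 19683/8, -6561, …
f∘r: x↦r, Dx↦Dx/r' in L_f ⇒ L₀.
h=∫h₀ ⇒ L = L₀·Dx.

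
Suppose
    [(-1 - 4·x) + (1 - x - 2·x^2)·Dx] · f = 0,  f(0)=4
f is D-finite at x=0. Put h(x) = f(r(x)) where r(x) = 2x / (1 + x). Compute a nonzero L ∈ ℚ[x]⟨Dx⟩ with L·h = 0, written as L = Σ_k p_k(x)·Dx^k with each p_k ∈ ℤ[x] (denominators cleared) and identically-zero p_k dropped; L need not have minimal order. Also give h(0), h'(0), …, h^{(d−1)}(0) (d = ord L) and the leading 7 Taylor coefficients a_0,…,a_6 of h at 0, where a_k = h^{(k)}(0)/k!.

f: a_k = 4, 4, 12, 20, 44, 84, 172, …
Change of var in L_f (x↦r) gives L₀.
L = (2 + 18·x) + (-1 - x + 9·x^2 + 9·x^3)·Dx  (order 1).
h: a_k = 4, 8, 40, 72, 360, 648, 3240, …
ICs: h(0) = 4.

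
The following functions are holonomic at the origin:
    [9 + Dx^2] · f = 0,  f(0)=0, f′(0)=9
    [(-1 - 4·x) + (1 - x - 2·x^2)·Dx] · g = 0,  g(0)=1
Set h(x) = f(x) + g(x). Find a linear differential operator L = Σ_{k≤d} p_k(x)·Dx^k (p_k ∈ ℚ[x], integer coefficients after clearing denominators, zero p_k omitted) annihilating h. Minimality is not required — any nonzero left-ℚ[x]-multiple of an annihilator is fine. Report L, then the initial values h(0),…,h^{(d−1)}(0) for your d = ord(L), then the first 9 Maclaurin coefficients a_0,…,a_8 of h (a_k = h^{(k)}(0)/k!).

L = (-117 - 486·x - 135·x^2 - 360·x^3 - 540·x^4 - 432·x^5) + (45 - 63·x - 81·x^2 + 153·x^3 + 18·x^4 - 324·x^5 - 216·x^6)·Dx + (-13 - 54·x - 15·x^2 - 40·x^3 - 60·x^4 - 48·x^5)·Dx^2 + (5 - 7·x - 9·x^2 + 17·x^3 + 2·x^4 - 36·x^5 - 24·x^6)·Dx^3  (order 3).
h: a_k = 1, 10, 3, -17/2, 11, 1083/40, 43, 46871/560, 171, …
ICs: h(0) = 1, h′(0) = 10, h′′(0) = 6.

f: a_k = 0, 9, 0, -27/2, 0, 243/40, 0, -729/560, 0, …
g: a_k = 1, 1, 3, 5, 11, 21, 43, 85, 171, …
L₀ := lclm(L_f,L_g); ord L₀ ≤ 2+1.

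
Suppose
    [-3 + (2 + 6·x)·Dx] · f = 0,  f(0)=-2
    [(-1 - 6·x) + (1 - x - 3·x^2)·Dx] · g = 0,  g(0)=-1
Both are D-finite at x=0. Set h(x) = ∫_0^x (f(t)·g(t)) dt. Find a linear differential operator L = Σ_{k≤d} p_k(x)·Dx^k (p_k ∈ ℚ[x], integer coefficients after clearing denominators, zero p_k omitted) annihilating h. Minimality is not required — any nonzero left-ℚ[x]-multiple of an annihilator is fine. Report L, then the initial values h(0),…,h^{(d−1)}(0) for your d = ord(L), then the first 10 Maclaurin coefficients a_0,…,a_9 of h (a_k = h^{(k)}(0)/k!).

f: a_k = -2, -3, 9/4, -27/8, 405/64, -1701/128, 15309/512, -72171/1024, 2814669/16384, -14073345/32768, …
g: a_k = -1, -1, -4, -7, -19, -40, -97, -217, -508, -1159, …
h₀=f·g: eliminate ⇒ L₀, order ≤ 1·1.
Integrate: L := L₀·Dx.
L = (5 + 15·x + 27·x^2)·Dx + (-2 - 4·x + 12·x^2 + 18·x^3)·Dx^2  (order 2).
h: a_k = 0, 2, 5/2, 35/12, 217/32, 3011/320, 18139/768, 129511/3584, 766529/8192, 21882851/147456, …
ICs: h(0) = 0, h′(0) = 2.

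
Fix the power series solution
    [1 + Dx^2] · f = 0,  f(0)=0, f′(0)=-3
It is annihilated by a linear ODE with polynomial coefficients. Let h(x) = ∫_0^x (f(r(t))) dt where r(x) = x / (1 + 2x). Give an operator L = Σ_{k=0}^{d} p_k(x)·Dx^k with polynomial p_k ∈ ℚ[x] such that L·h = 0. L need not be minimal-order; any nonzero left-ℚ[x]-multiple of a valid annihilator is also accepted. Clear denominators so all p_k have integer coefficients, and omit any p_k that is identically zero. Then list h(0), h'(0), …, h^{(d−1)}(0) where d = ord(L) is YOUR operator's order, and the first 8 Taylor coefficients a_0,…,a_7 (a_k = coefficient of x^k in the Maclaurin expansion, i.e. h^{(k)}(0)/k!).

f: a_k = 0, -3, 0, 1/2, 0, -1/40, 0, 1/1680, …
Substitute x→r, Dx→(1/r')Dx; clear ⇒ L₀.
Integrate: L := L₀·Dx.
L = Dx + (4 + 24·x + 48·x^2 + 32·x^3)·Dx^2 + (1 + 8·x + 24·x^2 + 32·x^3 + 16·x^4)·Dx^3  (order 3).
h: a_k = 0, 0, -3/2, 2, -23/8, 21/5, -1441/240, 225/28, …
ICs: h(0) = 0, h′(0) = 0, h′′(0) = -3.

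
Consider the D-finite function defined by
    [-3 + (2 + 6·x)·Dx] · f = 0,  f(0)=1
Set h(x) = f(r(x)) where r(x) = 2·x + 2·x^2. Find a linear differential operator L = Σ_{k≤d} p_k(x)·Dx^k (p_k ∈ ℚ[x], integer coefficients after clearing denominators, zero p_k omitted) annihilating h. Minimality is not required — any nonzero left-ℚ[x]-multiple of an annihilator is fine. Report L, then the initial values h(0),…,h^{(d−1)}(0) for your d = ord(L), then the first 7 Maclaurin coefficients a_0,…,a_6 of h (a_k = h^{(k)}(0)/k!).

f: a_k = 1, 3/2, -9/8, 27/16, -405/128, 1701/256, -15309/1024, …
Substitute x→r, Dx→(1/r')Dx; clear ⇒ L₀.
L = (-3 - 6·x) + (1 + 6·x + 6·x^2)·Dx  (order 1).
h: a_k = 1, 3, -3/2, 9/2, -117/8, 405/8, -2943/16, …
ICs: h(0) = 1.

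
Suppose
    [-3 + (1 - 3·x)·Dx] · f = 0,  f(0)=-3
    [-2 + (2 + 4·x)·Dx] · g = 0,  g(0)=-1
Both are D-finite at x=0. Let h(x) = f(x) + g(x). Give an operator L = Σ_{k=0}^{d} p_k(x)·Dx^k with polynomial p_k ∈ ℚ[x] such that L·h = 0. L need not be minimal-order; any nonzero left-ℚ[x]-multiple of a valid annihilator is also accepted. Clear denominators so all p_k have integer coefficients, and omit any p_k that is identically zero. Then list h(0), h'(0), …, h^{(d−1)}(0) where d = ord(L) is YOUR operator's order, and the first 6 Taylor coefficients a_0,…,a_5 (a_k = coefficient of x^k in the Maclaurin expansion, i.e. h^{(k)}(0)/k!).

L = (-42 - 54·x) + (38 + 132·x + 162·x^2)·Dx + (-4 - 14·x + 42·x^2 + 108·x^3)·Dx^2  (order 2).
h: a_k = -4, -10, -53/2, -163/2, -1939/8, -5839/8, …
ICs: h(0) = -4, h′(0) = -10.

f: a_k = -3, -9, -27, -81, -243, -729, …
g: a_k = -1, -1, 1/2, -1/2, 5/8, -7/8, …
h₀=f+g: left-lcm gives L₀, ord ≤ 2.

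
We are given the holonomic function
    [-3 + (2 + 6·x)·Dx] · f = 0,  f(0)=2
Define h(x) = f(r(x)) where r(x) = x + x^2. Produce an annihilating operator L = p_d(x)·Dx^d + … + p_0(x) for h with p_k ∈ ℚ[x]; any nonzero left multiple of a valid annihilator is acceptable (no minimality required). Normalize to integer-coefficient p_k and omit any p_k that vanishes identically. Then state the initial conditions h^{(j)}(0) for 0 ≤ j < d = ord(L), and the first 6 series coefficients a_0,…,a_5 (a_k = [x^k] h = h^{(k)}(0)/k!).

f: a_k = 2, 3, -9/4, 27/8, -405/64, 1701/128, …
Substitute x→r, Dx→(1/r')Dx; clear ⇒ L₀.
L = (-3 - 6·x) + (2 + 6·x + 6·x^2)·Dx  (order 1).
h: a_k = 2, 3, 3/4, -9/8, 99/64, -243/128, …
ICs: h(0) = 2.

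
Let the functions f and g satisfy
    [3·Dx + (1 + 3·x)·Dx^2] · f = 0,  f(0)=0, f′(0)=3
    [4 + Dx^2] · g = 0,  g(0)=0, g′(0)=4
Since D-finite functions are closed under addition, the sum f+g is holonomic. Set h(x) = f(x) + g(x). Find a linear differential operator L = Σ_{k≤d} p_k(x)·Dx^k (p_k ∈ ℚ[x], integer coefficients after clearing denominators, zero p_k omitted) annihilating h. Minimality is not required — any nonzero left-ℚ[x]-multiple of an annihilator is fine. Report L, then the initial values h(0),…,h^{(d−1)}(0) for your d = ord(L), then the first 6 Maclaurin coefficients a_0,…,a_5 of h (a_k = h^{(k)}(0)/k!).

f: a_k = 0, 3, -9/2, 9, -81/4, 243/5, …
g: a_k = 0, 4, 0, -8/3, 0, 8/15, …
f+g: L₀ = lclm(L_f,L_g), ord ≤ 2+2.
L = (348 + 144·x + 216·x^2)·Dx + (44 + 180·x + 216·x^2 + 216·x^3)·Dx^2 + (87 + 36·x + 54·x^2)·Dx^3 + (11 + 45·x + 54·x^2 + 54·x^3)·Dx^4  (order 4).
h: a_k = 0, 7, -9/2, 19/3, -81/4, 737/15, …
ICs: h(0) = 0, h′(0) = 7, h′′(0) = -9, h′′′(0) = 38.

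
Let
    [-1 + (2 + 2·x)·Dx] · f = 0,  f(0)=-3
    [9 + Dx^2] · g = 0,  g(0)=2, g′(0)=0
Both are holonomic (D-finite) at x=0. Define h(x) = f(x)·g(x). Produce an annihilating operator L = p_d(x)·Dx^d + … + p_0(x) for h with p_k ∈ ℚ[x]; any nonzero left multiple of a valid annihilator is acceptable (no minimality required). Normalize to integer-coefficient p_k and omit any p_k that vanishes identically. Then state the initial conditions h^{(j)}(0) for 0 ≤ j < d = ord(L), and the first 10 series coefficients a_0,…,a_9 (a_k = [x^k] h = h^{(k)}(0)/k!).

f: a_k = -3, -3/2, 3/8, -3/16, 15/128, -21/256, 63/1024, -99/2048, 1287/32768, -2145/65536, …
g: a_k = 2, 0, -9, 0, 27/4, 0, -81/40, 0, 729/2240, 0, …
L₀ := L_f ⊗_s L_g (sym. prod.), ord ≤ 2.
L = (39 + 72·x + 36·x^2) + (-4 - 4·x)·Dx + (4 + 8·x + 4·x^2)·Dx^2  (order 2).
h: a_k = -6, -3, 111/4, 105/8, -1497/64, -1101/128, 19647/2560, 12357/5120, -814203/573440, -335571/1146880, …
ICs: h(0) = -6, h′(0) = -3.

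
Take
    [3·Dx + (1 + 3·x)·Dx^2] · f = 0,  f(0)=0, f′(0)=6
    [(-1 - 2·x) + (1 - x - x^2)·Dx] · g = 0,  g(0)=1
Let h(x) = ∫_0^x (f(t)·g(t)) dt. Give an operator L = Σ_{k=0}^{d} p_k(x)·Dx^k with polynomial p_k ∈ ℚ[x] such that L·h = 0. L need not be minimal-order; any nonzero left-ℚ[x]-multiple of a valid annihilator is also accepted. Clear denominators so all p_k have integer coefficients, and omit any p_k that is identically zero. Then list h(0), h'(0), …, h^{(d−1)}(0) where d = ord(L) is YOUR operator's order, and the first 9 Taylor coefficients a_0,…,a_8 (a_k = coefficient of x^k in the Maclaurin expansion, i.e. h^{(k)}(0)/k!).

L = (5 + 12·x)·Dx + (-1 + 13·x + 15·x^2)·Dx^2 + (-1 - 2·x + 4·x^2 + 3·x^3)·Dx^3  (order 3).
h: a_k = 0, 0, 3, -1, 21/4, -9/2, 319/20, -849/35, 38553/560, …
ICs: h(0) = 0, h′(0) = 0, h′′(0) = 6.

f: a_k = 0, 6, -9, 18, -81/2, 486/5, -243, 4374/7, -6561/4, …
g: a_k = 1, 1, 2, 3, 5, 8, 13, 21, 34, …
Sym-product of L_f,L_g gives L₀ (≤ ord 2).
h=∫₀ˣh₀: take L = L₀·Dx.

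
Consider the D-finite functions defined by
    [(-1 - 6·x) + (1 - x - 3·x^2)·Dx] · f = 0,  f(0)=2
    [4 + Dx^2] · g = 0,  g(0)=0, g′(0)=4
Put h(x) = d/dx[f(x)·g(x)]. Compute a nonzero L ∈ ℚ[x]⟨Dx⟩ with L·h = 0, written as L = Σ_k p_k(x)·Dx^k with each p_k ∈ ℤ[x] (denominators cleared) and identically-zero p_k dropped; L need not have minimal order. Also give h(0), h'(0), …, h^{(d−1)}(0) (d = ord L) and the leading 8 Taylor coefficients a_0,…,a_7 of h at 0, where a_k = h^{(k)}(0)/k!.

L = (10 - 16·x - 40·x^2 + 48·x^3 + 72·x^4) + (5 + 34·x + 36·x^2 + 72·x^3)·Dx + (-1 - x - x^2 + 12·x^3 + 18·x^4)·Dx^2  (order 2).
h: a_k = 8, 16, 80, 608/3, 1976/3, 8512/5, 213832/45, 771136/63, …
ICs: h(0) = 8, h′(0) = 16.

f: a_k = 2, 2, 8, 14, 38, 80, 194, 434, …
g: a_k = 0, 4, 0, -8/3, 0, 8/15, 0, -16/315, …
Sym-product of L_f,L_g gives L₀ (≤ ord 2).
Differentiate: ansatz ord ≤ ord L₀ ⇒ L.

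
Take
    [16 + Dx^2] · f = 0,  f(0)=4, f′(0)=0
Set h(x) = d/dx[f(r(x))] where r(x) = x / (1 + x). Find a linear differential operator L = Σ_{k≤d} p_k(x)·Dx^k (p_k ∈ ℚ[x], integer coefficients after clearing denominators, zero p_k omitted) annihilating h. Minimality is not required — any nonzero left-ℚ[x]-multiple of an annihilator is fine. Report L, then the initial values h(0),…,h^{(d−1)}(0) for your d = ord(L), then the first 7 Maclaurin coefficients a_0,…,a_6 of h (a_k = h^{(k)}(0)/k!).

f: a_k = 4, 0, -32, 0, 128/3, 0, -1024/45, …
h₀=f(r): pull back L_f along r ⇒ L₀.
Differentiate: ansatz ord ≤ ord L₀ ⇒ L.
L = (22 + 12·x + 6·x^2) + (6 + 18·x + 18·x^2 + 6·x^3)·Dx + (1 + 4·x + 6·x^2 + 4·x^3 + x^4)·Dx^2  (order 2).
h: a_k = 0, -64, 192, -640/3, -640/3, 21952/15, -18368/5, …
ICs: h(0) = 0, h′(0) = -64.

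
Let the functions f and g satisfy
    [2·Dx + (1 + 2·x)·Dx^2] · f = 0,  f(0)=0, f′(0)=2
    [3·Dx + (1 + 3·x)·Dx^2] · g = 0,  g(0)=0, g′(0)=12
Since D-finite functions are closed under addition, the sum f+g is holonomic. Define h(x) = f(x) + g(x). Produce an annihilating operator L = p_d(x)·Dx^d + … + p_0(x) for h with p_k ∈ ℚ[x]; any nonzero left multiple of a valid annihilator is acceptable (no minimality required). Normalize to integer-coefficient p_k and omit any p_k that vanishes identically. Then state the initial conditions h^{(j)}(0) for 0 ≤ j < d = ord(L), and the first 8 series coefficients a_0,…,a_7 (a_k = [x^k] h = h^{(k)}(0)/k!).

f: a_k = 0, 2, -2, 8/3, -4, 32/5, -32/3, 128/7, …
g: a_k = 0, 12, -18, 36, -81, 972/5, -486, 8748/7, …
Weyl lclm of L_f,L_g ⇒ L₀ (ord ≤ 4).
L = 12·Dx + (10 + 24·x)·Dx^2 + (1 + 5·x + 6·x^2)·Dx^3  (order 3).
h: a_k = 0, 14, -20, 116/3, -85, 1004/5, -1490/3, 1268, …
ICs: h(0) = 0, h′(0) = 14, h′′(0) = -40.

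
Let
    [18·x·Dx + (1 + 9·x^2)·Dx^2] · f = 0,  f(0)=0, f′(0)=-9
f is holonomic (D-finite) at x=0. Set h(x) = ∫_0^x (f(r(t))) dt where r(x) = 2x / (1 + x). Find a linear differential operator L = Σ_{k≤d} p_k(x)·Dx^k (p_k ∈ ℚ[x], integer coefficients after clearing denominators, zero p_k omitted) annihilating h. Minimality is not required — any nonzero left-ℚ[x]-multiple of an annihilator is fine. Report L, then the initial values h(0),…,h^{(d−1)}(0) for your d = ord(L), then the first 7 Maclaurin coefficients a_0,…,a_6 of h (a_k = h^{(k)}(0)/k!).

L = (2 + 74·x)·Dx^2 + (1 + 2·x + 37·x^2)·Dx^3  (order 3).
h: a_k = 0, 0, -9, 6, 99/2, -126, -2823/5, …
ICs: h(0) = 0, h′(0) = 0, h′′(0) = -18.

f: a_k = 0, -9, 0, 27, 0, -729/5, 0, …
Substitute x→r, Dx→(1/r')Dx; clear ⇒ L₀.
Integrate: L := L₀·Dx.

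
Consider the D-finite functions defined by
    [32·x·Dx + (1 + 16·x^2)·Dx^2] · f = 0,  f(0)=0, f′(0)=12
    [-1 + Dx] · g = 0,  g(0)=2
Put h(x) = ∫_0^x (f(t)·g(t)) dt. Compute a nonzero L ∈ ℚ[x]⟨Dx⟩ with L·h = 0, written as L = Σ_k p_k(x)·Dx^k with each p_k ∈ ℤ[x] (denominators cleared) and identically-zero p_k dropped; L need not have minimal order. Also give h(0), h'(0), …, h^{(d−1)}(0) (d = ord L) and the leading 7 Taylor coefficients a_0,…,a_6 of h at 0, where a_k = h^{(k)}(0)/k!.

f: a_k = 0, 12, 0, -64, 0, 3072/5, 0, …
g: a_k = 2, 2, 1, 1/3, 1/12, 1/60, 1/360, …
Sym-product of L_f,L_g gives L₀ (≤ ord 2).
h=∫h₀ ⇒ L = L₀·Dx.
L = (1 - 32·x + 16·x^2)·Dx + (-2 + 32·x - 32·x^2)·Dx^2 + (1 + 16·x^2)·Dx^3  (order 3).
h: a_k = 0, 0, 12, 8, -29, -124/5, 1943/10, …
ICs: h(0) = 0, h′(0) = 0, h′′(0) = 24.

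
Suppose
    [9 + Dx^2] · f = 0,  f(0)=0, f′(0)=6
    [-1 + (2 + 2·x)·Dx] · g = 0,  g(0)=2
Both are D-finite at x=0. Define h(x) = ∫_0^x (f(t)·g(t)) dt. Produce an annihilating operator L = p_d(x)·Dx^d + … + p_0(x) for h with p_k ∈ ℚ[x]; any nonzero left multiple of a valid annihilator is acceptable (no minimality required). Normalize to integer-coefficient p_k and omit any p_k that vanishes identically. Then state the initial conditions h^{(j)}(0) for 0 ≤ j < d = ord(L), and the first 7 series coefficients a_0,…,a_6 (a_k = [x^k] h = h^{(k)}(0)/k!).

L = (39 + 72·x + 36·x^2)·Dx + (-4 - 4·x)·Dx^2 + (4 + 8·x + 4·x^2)·Dx^3  (order 3).
h: a_k = 0, 0, 6, 2, -39/8, -33/20, 527/320, …
ICs: h(0) = 0, h′(0) = 0, h′′(0) = 12.

f: a_k = 0, 6, 0, -9, 0, 81/20, 0, …
g: a_k = 2, 1, -1/4, 1/8, -5/64, 7/128, -21/512, …
Sym-product of L_f,L_g gives L₀ (≤ ord 2).
h=∫h₀ ⇒ L = L₀·Dx.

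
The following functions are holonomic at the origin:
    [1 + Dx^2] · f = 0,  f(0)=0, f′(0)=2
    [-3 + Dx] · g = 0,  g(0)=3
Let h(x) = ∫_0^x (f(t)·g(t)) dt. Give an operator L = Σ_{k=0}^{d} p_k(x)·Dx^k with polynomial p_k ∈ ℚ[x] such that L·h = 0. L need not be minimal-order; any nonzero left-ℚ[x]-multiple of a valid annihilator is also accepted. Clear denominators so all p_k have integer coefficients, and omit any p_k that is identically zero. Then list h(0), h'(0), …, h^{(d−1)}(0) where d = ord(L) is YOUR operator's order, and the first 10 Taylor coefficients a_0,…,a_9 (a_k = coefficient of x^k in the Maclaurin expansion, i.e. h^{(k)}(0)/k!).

L = 10·Dx - 6·Dx^2 + Dx^3  (order 3).
h: a_k = 0, 0, 3, 6, 13/2, 24/5, 79/30, 39/35, 307/840, 4/45, …
ICs: h(0) = 0, h′(0) = 0, h′′(0) = 6.

f: a_k = 0, 2, 0, -1/3, 0, 1/60, 0, -1/2520, 0, 1/181440, …
g: a_k = 3, 9, 27/2, 27/2, 81/8, 243/40, 243/80, 729/560, 2187/4480, 729/4480, …
L₀ := L_f ⊗_s L_g (sym. prod.), ord ≤ 2.
Integrate: L := L₀·Dx.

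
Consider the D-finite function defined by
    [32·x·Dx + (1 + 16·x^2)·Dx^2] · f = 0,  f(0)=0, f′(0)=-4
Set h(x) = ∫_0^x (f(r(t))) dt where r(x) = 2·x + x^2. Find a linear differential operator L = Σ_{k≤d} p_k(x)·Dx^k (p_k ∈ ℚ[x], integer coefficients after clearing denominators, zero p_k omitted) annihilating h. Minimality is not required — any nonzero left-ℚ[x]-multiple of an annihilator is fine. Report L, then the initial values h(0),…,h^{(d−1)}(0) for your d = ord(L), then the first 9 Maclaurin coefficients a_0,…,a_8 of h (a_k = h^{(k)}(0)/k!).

L = (-1 + 128·x + 256·x^2 + 192·x^3 + 48·x^4)·Dx^2 + (1 + x + 64·x^2 + 128·x^3 + 80·x^4 + 16·x^5)·Dx^3  (order 3).
h: a_k = 0, 0, -4, -4/3, 128/3, 256/5, -16064/15, -49088/21, 247808/7, …
ICs: h(0) = 0, h′(0) = 0, h′′(0) = -8.

f: a_k = 0, -4, 0, 64/3, 0, -1024/5, 0, 16384/7, 0, …
f∘r: x↦r, Dx↦Dx/r' in L_f ⇒ L₀.
h=∫h₀ ⇒ L = L₀·Dx.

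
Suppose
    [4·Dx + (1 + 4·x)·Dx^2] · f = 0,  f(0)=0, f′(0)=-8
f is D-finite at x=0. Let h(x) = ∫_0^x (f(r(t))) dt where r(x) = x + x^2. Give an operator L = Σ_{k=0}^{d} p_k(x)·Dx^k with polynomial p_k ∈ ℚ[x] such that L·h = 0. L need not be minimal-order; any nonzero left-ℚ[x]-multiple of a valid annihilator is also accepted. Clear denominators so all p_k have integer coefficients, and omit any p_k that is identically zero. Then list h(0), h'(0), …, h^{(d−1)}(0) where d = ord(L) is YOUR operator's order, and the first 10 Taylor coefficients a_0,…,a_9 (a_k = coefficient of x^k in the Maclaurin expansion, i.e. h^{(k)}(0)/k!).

f: a_k = 0, -8, 16, -128/3, 128, -2048/5, 4096/3, -32768/7, 16384, -524288/9, …
f∘r: x↦r, Dx↦Dx/r' in L_f ⇒ L₀.
∫: right-multiply L₀ by Dx.
L = 2·Dx^2 + (1 + 2·x)·Dx^3  (order 3).
h: a_k = 0, 0, -4, 8/3, -8/3, 16/5, -64/15, 128/21, -64/7, 128/9, …
ICs: h(0) = 0, h′(0) = 0, h′′(0) = -8.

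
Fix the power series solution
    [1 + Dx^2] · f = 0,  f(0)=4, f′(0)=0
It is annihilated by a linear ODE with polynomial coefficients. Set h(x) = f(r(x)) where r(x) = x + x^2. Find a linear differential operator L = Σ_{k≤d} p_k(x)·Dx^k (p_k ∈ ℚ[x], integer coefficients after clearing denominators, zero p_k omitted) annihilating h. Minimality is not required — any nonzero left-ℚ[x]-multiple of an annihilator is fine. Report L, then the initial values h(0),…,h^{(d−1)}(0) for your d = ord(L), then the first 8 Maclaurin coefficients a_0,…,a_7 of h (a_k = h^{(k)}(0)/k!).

f: a_k = 4, 0, -2, 0, 1/6, 0, -1/180, 0, …
f∘r: x↦r, Dx↦Dx/r' in L_f ⇒ L₀.
L = (1 + 6·x + 12·x^2 + 8·x^3) - 2·Dx + (1 + 2·x)·Dx^2  (order 2).
h: a_k = 4, 0, -2, -4, -11/6, 2/3, 179/180, 19/30, …
ICs: h(0) = 4, h′(0) = 0.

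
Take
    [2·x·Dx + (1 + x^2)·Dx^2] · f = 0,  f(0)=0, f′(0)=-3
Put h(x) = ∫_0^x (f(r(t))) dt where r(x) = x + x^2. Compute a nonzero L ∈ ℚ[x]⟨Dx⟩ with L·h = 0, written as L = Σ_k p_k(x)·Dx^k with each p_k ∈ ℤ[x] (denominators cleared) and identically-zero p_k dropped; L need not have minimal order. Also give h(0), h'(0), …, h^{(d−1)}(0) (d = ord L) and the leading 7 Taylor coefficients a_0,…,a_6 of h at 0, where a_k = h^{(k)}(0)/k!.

f: a_k = 0, -3, 0, 1, 0, -3/5, 0, …
f∘r: x↦r, Dx↦Dx/r' in L_f ⇒ L₀.
∫: right-multiply L₀ by Dx.
L = (-2 + 2·x + 8·x^2 + 12·x^3 + 6·x^4)·Dx^2 + (1 + 2·x + x^2 + 4·x^3 + 5·x^4 + 2·x^5)·Dx^3  (order 3).
h: a_k = 0, 0, -3/2, -1, 1/4, 3/5, 2/5, …
ICs: h(0) = 0, h′(0) = 0, h′′(0) = -3.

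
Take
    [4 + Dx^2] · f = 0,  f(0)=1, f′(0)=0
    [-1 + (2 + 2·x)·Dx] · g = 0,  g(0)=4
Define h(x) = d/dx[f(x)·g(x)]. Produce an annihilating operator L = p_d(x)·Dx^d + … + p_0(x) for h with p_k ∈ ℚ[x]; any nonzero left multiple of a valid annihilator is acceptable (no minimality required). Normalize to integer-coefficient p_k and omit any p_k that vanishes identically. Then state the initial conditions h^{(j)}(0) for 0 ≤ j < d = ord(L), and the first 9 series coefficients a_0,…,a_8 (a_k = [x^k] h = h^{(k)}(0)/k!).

f: a_k = 1, 0, -2, 0, 2/3, 0, -4/45, 0, 2/315, …
g: a_k = 4, 2, -1/2, 1/4, -5/32, 7/64, -21/256, 33/512, -429/8192, …
L₀ := L_f ⊗_s L_g (sym. prod.), ord ≤ 2.
h=h₀': d/dx-closure on L₀ ⇒ L.
L = (413 + 1344·x + 1696·x^2 + 1024·x^3 + 256·x^4) + (-52 - 180·x - 192·x^2 - 64·x^3)·Dx + (76 + 280·x + 396·x^2 + 256·x^3 + 64·x^4)·Dx^2  (order 2).
h: a_k = 2, -17, -45/4, 337/24, 905/192, -5281/1920, -26677/23040, 199649/322560, -112887/573440, …
ICs: h(0) = 2, h′(0) = -17.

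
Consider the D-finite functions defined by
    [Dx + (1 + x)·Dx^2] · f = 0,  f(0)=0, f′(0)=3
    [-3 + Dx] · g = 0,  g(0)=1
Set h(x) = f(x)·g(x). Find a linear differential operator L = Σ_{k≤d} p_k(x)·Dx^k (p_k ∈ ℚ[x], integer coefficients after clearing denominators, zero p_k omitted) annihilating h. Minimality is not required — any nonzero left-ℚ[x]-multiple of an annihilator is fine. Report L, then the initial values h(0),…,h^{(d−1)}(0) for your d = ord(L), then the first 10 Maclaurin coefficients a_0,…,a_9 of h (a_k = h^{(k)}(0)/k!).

L = (6 + 9·x) + (-5 - 6·x)·Dx + (1 + x)·Dx^2  (order 2).
h: a_k = 0, 3, 15/2, 10, 9, 249/40, 55/16, 57/35, 51/80, 653/2688, …
ICs: h(0) = 0, h′(0) = 3.

f: a_k = 0, 3, -3/2, 1, -3/4, 3/5, -1/2, 3/7, -3/8, 1/3, …
g: a_k = 1, 3, 9/2, 9/2, 27/8, 81/40, 81/80, 243/560, 729/4480, 243/4480, …
Product ⇒ symmetric product L₀, ord ≤ 2.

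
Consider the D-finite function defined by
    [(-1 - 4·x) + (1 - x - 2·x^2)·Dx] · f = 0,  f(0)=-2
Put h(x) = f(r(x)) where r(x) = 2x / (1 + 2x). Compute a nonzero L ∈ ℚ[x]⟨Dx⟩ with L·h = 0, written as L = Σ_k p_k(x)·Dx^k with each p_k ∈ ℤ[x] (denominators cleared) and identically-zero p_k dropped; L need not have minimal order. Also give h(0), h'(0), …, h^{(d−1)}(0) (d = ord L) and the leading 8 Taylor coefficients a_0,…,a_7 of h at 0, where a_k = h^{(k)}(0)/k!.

L = (2 + 20·x) + (-1 - 4·x + 4·x^2 + 16·x^3)·Dx  (order 1).
h: a_k = -2, -4, -16, 0, -128, 256, -1536, 5120, …
ICs: h(0) = -2.

f: a_k = -2, -2, -6, -10, -22, -42, -86, -170, …
Change of var in L_f (x↦r) gives L₀.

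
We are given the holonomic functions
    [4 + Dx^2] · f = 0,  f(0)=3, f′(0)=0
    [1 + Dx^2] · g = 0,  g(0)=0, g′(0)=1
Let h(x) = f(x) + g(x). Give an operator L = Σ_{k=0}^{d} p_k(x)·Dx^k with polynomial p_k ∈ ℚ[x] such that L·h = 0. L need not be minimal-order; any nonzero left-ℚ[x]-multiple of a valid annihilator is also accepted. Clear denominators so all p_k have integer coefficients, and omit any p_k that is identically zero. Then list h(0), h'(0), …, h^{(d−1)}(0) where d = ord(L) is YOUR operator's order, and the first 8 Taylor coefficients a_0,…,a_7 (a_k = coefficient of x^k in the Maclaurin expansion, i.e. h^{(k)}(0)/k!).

f: a_k = 3, 0, -6, 0, 2, 0, -4/15, 0, …
g: a_k = 0, 1, 0, -1/6, 0, 1/120, 0, -1/5040, …
Weyl lclm of L_f,L_g ⇒ L₀ (ord ≤ 4).
L = 4 + 5·Dx^2 + Dx^4  (order 4).
h: a_k = 3, 1, -6, -1/6, 2, 1/120, -4/15, -1/5040, …
ICs: h(0) = 3, h′(0) = 1, h′′(0) = -12, h′′′(0) = -1.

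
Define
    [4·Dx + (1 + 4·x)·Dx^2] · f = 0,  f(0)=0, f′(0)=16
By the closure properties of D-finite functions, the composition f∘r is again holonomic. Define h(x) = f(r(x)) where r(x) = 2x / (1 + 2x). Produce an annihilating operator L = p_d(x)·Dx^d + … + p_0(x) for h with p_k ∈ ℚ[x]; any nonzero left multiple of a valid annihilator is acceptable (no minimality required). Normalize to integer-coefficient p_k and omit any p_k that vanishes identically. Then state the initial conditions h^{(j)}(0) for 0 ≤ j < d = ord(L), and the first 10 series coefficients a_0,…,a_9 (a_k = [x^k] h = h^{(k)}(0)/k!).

f: a_k = 0, 16, -32, 256/3, -256, 4096/5, -8192/3, 65536/7, -32768, 1048576/9, …
Substitute x→r, Dx→(1/r')Dx; clear ⇒ L₀.
L = (12 + 40·x)·Dx + (1 + 12·x + 20·x^2)·Dx^2  (order 2).
h: a_k = 0, 32, -192, 3968/3, -9984, 399872/5, -666624, 39999488/7, -49999872, 3999997952/9, …
ICs: h(0) = 0, h′(0) = 32.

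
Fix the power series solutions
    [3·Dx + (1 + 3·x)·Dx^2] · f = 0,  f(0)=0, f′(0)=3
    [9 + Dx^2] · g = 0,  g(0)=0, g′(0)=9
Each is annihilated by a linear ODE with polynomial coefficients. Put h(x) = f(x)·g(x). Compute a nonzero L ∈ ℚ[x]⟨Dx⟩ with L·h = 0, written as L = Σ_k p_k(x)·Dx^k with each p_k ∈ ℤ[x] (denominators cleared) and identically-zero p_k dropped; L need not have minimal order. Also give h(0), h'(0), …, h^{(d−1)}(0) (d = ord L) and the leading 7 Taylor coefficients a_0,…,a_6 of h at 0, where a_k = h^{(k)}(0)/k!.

f: a_k = 0, 3, -9/2, 9, -81/4, 243/5, -243/2, …
g: a_k = 0, 9, 0, -27/2, 0, 243/40, 0, …
h₀=f·g: eliminate ⇒ L₀, order ≤ 2·2.
L = (-81 + 486·x + 4617·x^2 + 11664·x^3 + 8748·x^4) + (36 + 540·x + 1944·x^2 + 1944·x^3)·Dx + (180·x + 1134·x^2 + 2592·x^3 + 1944·x^4)·Dx^2 + (4 + 60·x + 216·x^2 + 216·x^3)·Dx^3 + (1 + 14·x + 69·x^2 + 144·x^3 + 108·x^4)·Dx^4  (order 4).
h: a_k = 0, 0, 27, -81/2, 81/2, -243/2, 2673/8, …
ICs: h(0) = 0, h′(0) = 0, h′′(0) = 54, h′′′(0) = -243.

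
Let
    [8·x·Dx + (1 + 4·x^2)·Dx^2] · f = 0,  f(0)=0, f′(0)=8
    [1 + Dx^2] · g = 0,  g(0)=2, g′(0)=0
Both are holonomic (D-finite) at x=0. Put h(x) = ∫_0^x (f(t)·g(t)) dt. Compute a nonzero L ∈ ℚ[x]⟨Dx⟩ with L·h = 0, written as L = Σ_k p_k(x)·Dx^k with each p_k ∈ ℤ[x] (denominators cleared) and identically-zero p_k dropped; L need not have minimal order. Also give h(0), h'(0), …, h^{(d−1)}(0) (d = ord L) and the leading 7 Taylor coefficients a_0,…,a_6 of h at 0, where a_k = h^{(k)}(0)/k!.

f: a_k = 0, 8, 0, -32/3, 0, 128/5, 0, …
g: a_k = 2, 0, -1, 0, 1/12, 0, -1/360, …
Product ⇒ symmetric product L₀, ord ≤ 4.
∫: right-multiply L₀ by Dx.
L = (85 + 944·x^2 + 416·x^4 + 256·x^6 + 256·x^8)·Dx + (144·x + 704·x^3 + 768·x^5 + 1024·x^7)·Dx^2 + (90 + 992·x^2 + 576·x^4 + 512·x^6 + 512·x^8)·Dx^3 + (144·x + 704·x^3 + 768·x^5 + 1024·x^7)·Dx^4 + (5 + 48·x^2 + 160·x^4 + 256·x^6 + 256·x^8)·Dx^5  (order 5).
h: a_k = 0, 0, 8, 0, -22/3, 0, 469/45, …
ICs: h(0) = 0, h′(0) = 0, h′′(0) = 16, h′′′(0) = 0, h′′′′(0) = -176.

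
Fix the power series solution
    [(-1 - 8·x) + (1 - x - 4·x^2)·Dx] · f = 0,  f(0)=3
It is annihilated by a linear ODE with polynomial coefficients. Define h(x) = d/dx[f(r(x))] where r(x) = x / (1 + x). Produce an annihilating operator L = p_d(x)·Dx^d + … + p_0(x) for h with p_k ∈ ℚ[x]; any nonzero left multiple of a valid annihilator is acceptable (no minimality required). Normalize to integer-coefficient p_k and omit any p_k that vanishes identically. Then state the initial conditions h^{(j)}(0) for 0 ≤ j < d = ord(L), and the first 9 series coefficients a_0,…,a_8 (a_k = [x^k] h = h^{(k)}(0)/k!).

f: a_k = 3, 3, 15, 27, 87, 195, 543, 1323, 3495, …
f∘r: x↦r, Dx↦Dx/r' in L_f ⇒ L₀.
Differentiate: ansatz ord ≤ ord L₀ ⇒ L.
L = (8 + 24·x + 120·x^2 + 72·x^3) + (-1 - 11·x - 15·x^2 + 31·x^3 + 36·x^4)·Dx  (order 1).
h: a_k = 3, 24, 0, 192, -240, 1440, -3024, 11136, -28080, …
ICs: h(0) = 3.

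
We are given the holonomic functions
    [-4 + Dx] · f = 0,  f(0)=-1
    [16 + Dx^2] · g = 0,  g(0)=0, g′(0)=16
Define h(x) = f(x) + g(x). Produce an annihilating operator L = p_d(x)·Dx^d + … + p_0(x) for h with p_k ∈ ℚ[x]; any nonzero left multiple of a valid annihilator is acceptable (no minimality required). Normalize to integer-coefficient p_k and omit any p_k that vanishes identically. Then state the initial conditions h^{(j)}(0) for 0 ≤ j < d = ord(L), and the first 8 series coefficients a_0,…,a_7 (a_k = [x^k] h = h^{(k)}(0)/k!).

L = -64 + 16·Dx - 4·Dx^2 + Dx^3  (order 3).
h: a_k = -1, 12, -8, -160/3, -32/3, 128/5, -256/45, -1024/63, …
ICs: h(0) = -1, h′(0) = 12, h′′(0) = -16.

f: a_k = -1, -4, -8, -32/3, -32/3, -128/15, -256/45, -1024/315, …
g: a_k = 0, 16, 0, -128/3, 0, 512/15, 0, -4096/315, …
h₀=f+g: left-lcm gives L₀, ord ≤ 3.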